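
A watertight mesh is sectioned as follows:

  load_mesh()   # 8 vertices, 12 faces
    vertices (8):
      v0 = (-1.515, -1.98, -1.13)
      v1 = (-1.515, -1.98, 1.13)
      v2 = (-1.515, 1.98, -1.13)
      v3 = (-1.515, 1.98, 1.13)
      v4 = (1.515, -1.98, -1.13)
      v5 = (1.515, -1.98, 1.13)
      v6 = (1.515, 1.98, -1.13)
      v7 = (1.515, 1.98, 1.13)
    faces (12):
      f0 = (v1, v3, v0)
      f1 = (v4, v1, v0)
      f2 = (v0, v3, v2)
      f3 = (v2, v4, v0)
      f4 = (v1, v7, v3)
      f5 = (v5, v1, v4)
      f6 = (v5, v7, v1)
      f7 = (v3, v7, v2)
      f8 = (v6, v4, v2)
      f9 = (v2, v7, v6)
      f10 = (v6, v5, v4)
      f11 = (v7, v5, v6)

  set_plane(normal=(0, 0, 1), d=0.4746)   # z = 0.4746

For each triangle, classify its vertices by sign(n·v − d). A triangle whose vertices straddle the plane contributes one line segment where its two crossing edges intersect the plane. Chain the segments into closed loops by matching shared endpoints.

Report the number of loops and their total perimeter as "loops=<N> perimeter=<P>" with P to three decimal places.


Straddling triangles (8 of 12):
  (v1,v3,v0) [++-] → (-1.515, 0.8316, 0.4746)–(-1.515, -1.98, 0.4746)  len=2.8116
  (v4,v1,v0) [-+-] → (-0.6363, -1.98, 0.4746)–(-1.515, -1.98, 0.4746)  len=0.8787
  (v0,v3,v2) [-+-] → (-1.515, 0.8316, 0.4746)–(-1.515, 1.98, 0.4746)  len=1.1484
  (v5,v1,v4) [++-] → (-0.6363, -1.98, 0.4746)–(1.515, -1.98, 0.4746)  len=2.1513
  (v3,v7,v2) [++-] → (0.6363, 1.98, 0.4746)–(-1.515, 1.98, 0.4746)  len=2.1513
  (v2,v7,v6) [-+-] → (0.6363, 1.98, 0.4746)–(1.515, 1.98, 0.4746)  len=0.8787
  (v6,v5,v4) [-+-] → (1.515, -0.8316, 0.4746)–(1.515, -1.98, 0.4746)  len=1.1484
  (v7,v5,v6) [++-] → (1.515, -0.8316, 0.4746)–(1.515, 1.98, 0.4746)  len=2.8116

Chained into 1 loop(s):
  loop 1: 8 segments, perimeter = 13.9800
Total perimeter = 13.980

loops=1 perimeter=13.980


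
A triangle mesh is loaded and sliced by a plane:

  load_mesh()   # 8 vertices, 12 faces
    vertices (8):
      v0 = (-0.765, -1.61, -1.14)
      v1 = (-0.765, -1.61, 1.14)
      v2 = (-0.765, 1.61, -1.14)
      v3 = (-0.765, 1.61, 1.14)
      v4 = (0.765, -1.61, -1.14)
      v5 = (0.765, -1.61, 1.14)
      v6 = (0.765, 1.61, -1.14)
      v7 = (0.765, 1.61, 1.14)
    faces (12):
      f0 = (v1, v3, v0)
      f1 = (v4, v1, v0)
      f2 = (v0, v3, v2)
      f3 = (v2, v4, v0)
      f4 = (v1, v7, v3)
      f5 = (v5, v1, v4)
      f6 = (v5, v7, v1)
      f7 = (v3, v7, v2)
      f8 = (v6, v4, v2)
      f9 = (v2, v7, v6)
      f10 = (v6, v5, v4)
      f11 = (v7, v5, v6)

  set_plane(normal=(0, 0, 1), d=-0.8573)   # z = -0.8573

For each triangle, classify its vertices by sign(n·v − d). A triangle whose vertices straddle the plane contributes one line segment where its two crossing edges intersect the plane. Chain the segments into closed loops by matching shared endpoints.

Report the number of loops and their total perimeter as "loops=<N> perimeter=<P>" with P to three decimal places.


loops=1 perimeter=9.500

Straddling triangles (8 of 12):
  (v1,v3,v0) [++-] → (-0.765, -1.21075, -0.8573)–(-0.765, -1.61, -0.8573)  len=0.3993
  (v4,v1,v0) [-+-] → (0.575293, -1.61, -0.8573)–(-0.765, -1.61, -0.8573)  len=1.3403
  (v0,v3,v2) [-+-] → (-0.765, -1.21075, -0.8573)–(-0.765, 1.61, -0.8573)  len=2.8207
  (v5,v1,v4) [++-] → (0.575293, -1.61, -0.8573)–(0.765, -1.61, -0.8573)  len=0.1897
  (v3,v7,v2) [++-] → (-0.575293, 1.61, -0.8573)–(-0.765, 1.61, -0.8573)  len=0.1897
  (v2,v7,v6) [-+-] → (-0.575293, 1.61, -0.8573)–(0.765, 1.61, -0.8573)  len=1.3403
  (v6,v5,v4) [-+-] → (0.765, 1.21075, -0.8573)–(0.765, -1.61, -0.8573)  len=2.8207
  (v7,v5,v6) [++-] → (0.765, 1.21075, -0.8573)–(0.765, 1.61, -0.8573)  len=0.3993

Chained into 1 loop(s):
  loop 1: 8 segments, perimeter = 9.5000
Total perimeter = 9.500


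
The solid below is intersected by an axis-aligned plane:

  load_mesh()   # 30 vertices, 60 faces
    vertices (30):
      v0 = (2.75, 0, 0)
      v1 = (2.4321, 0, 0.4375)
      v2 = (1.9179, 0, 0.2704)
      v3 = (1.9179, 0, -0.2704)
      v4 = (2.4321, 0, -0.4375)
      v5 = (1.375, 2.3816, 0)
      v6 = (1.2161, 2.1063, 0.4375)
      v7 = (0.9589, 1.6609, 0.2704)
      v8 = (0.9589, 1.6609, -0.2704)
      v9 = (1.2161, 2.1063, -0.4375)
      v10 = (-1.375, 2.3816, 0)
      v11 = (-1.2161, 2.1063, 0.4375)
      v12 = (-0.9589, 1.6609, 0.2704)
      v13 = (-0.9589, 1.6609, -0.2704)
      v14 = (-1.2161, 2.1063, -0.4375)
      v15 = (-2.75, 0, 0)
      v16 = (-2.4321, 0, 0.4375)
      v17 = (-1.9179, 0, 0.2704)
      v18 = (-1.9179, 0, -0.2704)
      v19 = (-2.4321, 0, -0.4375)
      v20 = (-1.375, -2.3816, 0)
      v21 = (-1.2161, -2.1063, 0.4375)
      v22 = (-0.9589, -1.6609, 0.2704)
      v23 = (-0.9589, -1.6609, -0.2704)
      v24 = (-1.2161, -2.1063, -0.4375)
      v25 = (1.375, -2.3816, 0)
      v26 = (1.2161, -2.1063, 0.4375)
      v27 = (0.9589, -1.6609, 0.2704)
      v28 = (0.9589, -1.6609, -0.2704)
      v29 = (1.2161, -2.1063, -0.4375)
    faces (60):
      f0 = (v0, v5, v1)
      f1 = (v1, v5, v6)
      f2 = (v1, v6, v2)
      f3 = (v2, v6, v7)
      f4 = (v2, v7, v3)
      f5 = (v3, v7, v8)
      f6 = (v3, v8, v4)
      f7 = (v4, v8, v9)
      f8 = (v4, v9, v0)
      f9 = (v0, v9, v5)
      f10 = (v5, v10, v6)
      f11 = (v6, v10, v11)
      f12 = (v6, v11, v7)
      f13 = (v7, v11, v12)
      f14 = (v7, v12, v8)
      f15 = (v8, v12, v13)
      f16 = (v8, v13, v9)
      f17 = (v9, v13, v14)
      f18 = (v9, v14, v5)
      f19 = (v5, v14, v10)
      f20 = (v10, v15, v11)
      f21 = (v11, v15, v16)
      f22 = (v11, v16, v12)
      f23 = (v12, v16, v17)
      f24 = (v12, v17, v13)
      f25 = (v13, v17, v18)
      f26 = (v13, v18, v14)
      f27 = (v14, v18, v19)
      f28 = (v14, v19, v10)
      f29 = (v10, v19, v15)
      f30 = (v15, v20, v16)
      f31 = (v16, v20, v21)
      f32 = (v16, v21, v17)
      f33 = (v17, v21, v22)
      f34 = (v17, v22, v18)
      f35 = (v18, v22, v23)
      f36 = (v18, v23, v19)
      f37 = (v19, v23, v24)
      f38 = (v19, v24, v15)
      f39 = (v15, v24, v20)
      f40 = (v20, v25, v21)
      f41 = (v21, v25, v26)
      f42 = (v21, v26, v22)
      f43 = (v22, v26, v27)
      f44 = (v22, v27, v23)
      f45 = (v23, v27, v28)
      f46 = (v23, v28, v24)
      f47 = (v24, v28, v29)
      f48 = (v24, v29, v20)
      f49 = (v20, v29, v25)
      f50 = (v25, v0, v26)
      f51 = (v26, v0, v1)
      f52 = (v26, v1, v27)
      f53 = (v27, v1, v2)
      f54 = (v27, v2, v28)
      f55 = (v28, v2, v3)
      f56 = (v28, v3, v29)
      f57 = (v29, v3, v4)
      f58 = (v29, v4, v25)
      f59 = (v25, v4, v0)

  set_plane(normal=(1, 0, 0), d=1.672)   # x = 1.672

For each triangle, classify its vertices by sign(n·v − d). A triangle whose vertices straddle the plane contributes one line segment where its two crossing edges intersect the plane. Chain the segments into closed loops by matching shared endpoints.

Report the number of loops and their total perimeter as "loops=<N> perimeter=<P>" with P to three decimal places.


Straddling triangles (20 of 60):
  (v0,v5,v1) [+-+] → (1.672, 1.86717, 0)–(1.672, 1.71247, 0.122919)  len=0.1976
  (v1,v5,v6) [+--] → (1.672, 1.71247, 0.122919)–(1.672, 1.31661, 0.4375)  len=0.5056
  (v1,v6,v2) [+-+] → (1.672, 1.31661, 0.4375)–(1.672, 0.738015, 0.328949)  len=0.5887
  (v2,v6,v7) [+--] → (1.672, 0.738015, 0.328949)–(1.672, 0.425876, 0.2704)  len=0.3176
  (v2,v7,v3) [+-+] → (1.672, 0.425876, 0.2704)–(1.672, 0.425876, -0.131732)  len=0.4021
  (v3,v7,v8) [+--] → (1.672, 0.425876, -0.131732)–(1.672, 0.425876, -0.2704)  len=0.1387
  (v3,v8,v4) [+-+] → (1.672, 0.425876, -0.2704)–(1.672, 0.856944, -0.351284)  len=0.4386
  (v4,v8,v9) [+--] → (1.672, 0.856944, -0.351284)–(1.672, 1.31661, -0.4375)  len=0.4677
  (v4,v9,v0) [+-+] → (1.672, 1.31661, -0.4375)–(1.672, 1.48027, -0.307468)  len=0.2090
  (v0,v9,v5) [+--] → (1.672, 1.48027, -0.307468)–(1.672, 1.86717, 0)  len=0.4942
  (v25,v0,v26) [-+-] → (1.672, -1.86717, 0)–(1.672, -1.48027, 0.307468)  len=0.4942
  (v26,v0,v1) [-++] → (1.672, -1.48027, 0.307468)–(1.672, -1.31661, 0.4375)  len=0.2090
  (v26,v1,v27) [-+-] → (1.672, -1.31661, 0.4375)–(1.672, -0.856944, 0.351284)  len=0.4677
  (v27,v1,v2) [-++] → (1.672, -0.856944, 0.351284)–(1.672, -0.425876, 0.2704)  len=0.4386
  (v27,v2,v28) [-+-] → (1.672, -0.425876, 0.2704)–(1.672, -0.425876, 0.131732)  len=0.1387
  (v28,v2,v3) [-++] → (1.672, -0.425876, 0.131732)–(1.672, -0.425876, -0.2704)  len=0.4021
  (v28,v3,v29) [-+-] → (1.672, -0.425876, -0.2704)–(1.672, -0.738015, -0.328949)  len=0.3176
  (v29,v3,v4) [-++] → (1.672, -0.738015, -0.328949)–(1.672, -1.31661, -0.4375)  len=0.5887
  (v29,v4,v25) [-+-] → (1.672, -1.31661, -0.4375)–(1.672, -1.71247, -0.122919)  len=0.5056
  (v25,v4,v0) [-++] → (1.672, -1.71247, -0.122919)–(1.672, -1.86717, 0)  len=0.1976

Chained into 2 loop(s):
  loop 1: 10 segments, perimeter = 3.7598
  loop 2: 10 segments, perimeter = 3.7598
Total perimeter = 7.520

loops=2 perimeter=7.520


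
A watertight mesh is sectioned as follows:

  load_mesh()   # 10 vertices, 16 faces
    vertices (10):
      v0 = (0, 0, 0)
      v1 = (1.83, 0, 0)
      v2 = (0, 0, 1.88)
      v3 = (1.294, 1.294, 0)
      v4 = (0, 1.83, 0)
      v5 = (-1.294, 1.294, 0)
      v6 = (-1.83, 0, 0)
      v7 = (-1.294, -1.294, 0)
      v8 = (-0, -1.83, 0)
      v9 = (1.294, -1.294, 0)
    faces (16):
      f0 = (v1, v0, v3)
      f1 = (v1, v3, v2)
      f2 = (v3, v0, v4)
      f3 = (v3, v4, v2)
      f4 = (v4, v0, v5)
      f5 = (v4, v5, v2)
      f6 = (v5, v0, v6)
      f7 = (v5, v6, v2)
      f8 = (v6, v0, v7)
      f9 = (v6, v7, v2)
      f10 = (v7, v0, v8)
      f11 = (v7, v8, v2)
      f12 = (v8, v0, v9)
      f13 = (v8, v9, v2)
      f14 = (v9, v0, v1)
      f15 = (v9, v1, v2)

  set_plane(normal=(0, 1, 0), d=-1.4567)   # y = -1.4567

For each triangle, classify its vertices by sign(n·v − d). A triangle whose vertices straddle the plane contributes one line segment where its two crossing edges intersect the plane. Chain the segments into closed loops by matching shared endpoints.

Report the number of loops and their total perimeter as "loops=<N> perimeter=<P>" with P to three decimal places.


Straddling triangles (4 of 16):
  (v7,v0,v8) [++-] → (0, -1.4567, 0)–(-0.901213, -1.4567, 0)  len=0.9012
  (v7,v8,v2) [+-+] → (-0.901213, -1.4567, 0)–(0, -1.4567, 0.383499)  len=0.9794
  (v8,v0,v9) [-++] → (0, -1.4567, 0)–(0.901213, -1.4567, 0)  len=0.9012
  (v8,v9,v2) [-++] → (0.901213, -1.4567, 0)–(0, -1.4567, 0.383499)  len=0.9794

Chained into 1 loop(s):
  loop 1: 4 segments, perimeter = 3.7613
Total perimeter = 3.761

loops=1 perimeter=3.761


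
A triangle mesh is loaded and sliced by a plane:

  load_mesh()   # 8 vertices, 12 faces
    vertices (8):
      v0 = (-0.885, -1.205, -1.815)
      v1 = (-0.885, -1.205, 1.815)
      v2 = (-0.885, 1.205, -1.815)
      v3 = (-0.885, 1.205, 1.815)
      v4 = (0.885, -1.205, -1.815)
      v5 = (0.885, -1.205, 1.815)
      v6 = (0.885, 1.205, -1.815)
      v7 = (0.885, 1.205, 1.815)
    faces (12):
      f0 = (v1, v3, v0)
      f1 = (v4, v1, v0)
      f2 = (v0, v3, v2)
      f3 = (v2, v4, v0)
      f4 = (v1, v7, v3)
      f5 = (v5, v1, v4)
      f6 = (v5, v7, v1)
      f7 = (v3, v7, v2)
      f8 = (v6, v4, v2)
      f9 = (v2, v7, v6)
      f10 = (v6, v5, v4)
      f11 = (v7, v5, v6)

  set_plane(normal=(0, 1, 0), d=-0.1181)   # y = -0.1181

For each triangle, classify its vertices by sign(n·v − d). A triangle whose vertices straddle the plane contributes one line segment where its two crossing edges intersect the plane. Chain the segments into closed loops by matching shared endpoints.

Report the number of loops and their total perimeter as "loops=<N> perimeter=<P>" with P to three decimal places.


Straddling triangles (8 of 12):
  (v1,v3,v0) [-+-] → (-0.885, -0.1181, 1.815)–(-0.885, -0.1181, -0.177885)  len=1.9929
  (v0,v3,v2) [-++] → (-0.885, -0.1181, -0.177885)–(-0.885, -0.1181, -1.815)  len=1.6371
  (v2,v4,v0) [+--] → (0.0867373, -0.1181, -1.815)–(-0.885, -0.1181, -1.815)  len=0.9717
  (v1,v7,v3) [-++] → (-0.0867373, -0.1181, 1.815)–(-0.885, -0.1181, 1.815)  len=0.7983
  (v5,v7,v1) [-+-] → (0.885, -0.1181, 1.815)–(-0.0867373, -0.1181, 1.815)  len=0.9717
  (v6,v4,v2) [+-+] → (0.885, -0.1181, -1.815)–(0.0867373, -0.1181, -1.815)  len=0.7983
  (v6,v5,v4) [+--] → (0.885, -0.1181, 0.177885)–(0.885, -0.1181, -1.815)  len=1.9929
  (v7,v5,v6) [+-+] → (0.885, -0.1181, 1.815)–(0.885, -0.1181, 0.177885)  len=1.6371

Chained into 1 loop(s):
  loop 1: 8 segments, perimeter = 10.8000
Total perimeter = 10.800

loops=1 perimeter=10.800


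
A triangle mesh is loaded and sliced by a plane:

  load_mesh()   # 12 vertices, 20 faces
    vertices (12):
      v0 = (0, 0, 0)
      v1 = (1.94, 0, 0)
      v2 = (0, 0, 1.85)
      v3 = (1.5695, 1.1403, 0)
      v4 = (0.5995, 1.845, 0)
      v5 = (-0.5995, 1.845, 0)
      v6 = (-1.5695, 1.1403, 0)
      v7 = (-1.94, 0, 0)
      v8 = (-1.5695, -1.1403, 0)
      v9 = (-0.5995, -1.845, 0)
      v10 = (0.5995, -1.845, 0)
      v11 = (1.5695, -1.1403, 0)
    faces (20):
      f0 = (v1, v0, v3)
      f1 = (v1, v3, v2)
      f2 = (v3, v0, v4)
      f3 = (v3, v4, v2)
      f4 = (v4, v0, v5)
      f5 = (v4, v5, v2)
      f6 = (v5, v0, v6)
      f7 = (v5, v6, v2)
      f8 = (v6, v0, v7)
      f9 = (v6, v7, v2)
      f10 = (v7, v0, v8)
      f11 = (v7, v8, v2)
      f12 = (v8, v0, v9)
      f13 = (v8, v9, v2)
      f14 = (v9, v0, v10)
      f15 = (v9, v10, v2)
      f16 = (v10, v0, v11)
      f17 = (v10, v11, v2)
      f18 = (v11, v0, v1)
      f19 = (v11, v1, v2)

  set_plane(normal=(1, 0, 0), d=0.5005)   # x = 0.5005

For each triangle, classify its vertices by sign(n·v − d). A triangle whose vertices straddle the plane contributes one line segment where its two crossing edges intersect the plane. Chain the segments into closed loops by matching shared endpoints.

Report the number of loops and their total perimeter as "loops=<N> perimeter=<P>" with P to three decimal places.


loops=1 perimeter=8.345

Straddling triangles (12 of 20):
  (v1,v0,v3) [+-+] → (0.5005, 0, 0)–(0.5005, 0.363632, 0)  len=0.3636
  (v1,v3,v2) [++-] → (0.5005, 0.363632, 1.26005)–(0.5005, 0, 1.37272)  len=0.3807
  (v3,v0,v4) [+-+] → (0.5005, 0.363632, 0)–(0.5005, 1.54032, 0)  len=1.1767
  (v3,v4,v2) [++-] → (0.5005, 1.54032, 0.305505)–(0.5005, 0.363632, 1.26005)  len=1.5152
  (v4,v0,v5) [+--] → (0.5005, 1.54032, 0)–(0.5005, 1.845, 0)  len=0.3047
  (v4,v5,v2) [+--] → (0.5005, 1.845, 0)–(0.5005, 1.54032, 0.305505)  len=0.4315
  (v9,v0,v10) [--+] → (0.5005, -1.54032, 0)–(0.5005, -1.845, 0)  len=0.3047
  (v9,v10,v2) [-+-] → (0.5005, -1.845, 0)–(0.5005, -1.54032, 0.305505)  len=0.4315
  (v10,v0,v11) [+-+] → (0.5005, -1.54032, 0)–(0.5005, -0.363632, 0)  len=1.1767
  (v10,v11,v2) [++-] → (0.5005, -0.363632, 1.26005)–(0.5005, -1.54032, 0.305505)  len=1.5152
  (v11,v0,v1) [+-+] → (0.5005, -0.363632, 0)–(0.5005, 0, 0)  len=0.3636
  (v11,v1,v2) [++-] → (0.5005, 0, 1.37272)–(0.5005, -0.363632, 1.26005)  len=0.3807

Chained into 1 loop(s):
  loop 1: 12 segments, perimeter = 8.3447
Total perimeter = 8.345


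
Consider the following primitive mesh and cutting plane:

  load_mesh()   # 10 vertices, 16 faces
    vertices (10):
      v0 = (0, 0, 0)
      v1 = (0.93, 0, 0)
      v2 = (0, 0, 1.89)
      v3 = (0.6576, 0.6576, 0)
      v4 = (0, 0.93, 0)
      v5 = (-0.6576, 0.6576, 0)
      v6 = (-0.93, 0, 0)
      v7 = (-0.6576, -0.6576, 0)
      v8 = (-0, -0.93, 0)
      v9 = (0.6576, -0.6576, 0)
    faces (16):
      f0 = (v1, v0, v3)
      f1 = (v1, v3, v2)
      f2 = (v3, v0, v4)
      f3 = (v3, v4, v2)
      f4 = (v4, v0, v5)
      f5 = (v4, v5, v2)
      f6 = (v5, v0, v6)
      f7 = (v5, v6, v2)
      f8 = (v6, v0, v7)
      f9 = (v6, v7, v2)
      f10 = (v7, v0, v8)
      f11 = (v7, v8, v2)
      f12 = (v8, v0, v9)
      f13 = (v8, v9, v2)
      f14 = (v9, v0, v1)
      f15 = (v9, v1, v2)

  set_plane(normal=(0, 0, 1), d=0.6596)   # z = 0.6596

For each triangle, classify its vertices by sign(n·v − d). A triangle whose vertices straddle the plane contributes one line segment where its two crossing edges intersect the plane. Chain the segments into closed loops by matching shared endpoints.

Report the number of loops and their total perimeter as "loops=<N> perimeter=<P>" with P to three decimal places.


loops=1 perimeter=3.707

Straddling triangles (8 of 16):
  (v1,v3,v2) [--+] → (0.428101, 0.428101, 0.6596)–(0.605435, 0, 0.6596)  len=0.4634
  (v3,v4,v2) [--+] → (0, 0.605435, 0.6596)–(0.428101, 0.428101, 0.6596)  len=0.4634
  (v4,v5,v2) [--+] → (-0.428101, 0.428101, 0.6596)–(0, 0.605435, 0.6596)  len=0.4634
  (v5,v6,v2) [--+] → (-0.605435, 0, 0.6596)–(-0.428101, 0.428101, 0.6596)  len=0.4634
  (v6,v7,v2) [--+] → (-0.428101, -0.428101, 0.6596)–(-0.605435, 0, 0.6596)  len=0.4634
  (v7,v8,v2) [--+] → (0, -0.605435, 0.6596)–(-0.428101, -0.428101, 0.6596)  len=0.4634
  (v8,v9,v2) [--+] → (0.428101, -0.428101, 0.6596)–(0, -0.605435, 0.6596)  len=0.4634
  (v9,v1,v2) [--+] → (0.605435, 0, 0.6596)–(0.428101, -0.428101, 0.6596)  len=0.4634

Chained into 1 loop(s):
  loop 1: 8 segments, perimeter = 3.7070
Total perimeter = 3.707


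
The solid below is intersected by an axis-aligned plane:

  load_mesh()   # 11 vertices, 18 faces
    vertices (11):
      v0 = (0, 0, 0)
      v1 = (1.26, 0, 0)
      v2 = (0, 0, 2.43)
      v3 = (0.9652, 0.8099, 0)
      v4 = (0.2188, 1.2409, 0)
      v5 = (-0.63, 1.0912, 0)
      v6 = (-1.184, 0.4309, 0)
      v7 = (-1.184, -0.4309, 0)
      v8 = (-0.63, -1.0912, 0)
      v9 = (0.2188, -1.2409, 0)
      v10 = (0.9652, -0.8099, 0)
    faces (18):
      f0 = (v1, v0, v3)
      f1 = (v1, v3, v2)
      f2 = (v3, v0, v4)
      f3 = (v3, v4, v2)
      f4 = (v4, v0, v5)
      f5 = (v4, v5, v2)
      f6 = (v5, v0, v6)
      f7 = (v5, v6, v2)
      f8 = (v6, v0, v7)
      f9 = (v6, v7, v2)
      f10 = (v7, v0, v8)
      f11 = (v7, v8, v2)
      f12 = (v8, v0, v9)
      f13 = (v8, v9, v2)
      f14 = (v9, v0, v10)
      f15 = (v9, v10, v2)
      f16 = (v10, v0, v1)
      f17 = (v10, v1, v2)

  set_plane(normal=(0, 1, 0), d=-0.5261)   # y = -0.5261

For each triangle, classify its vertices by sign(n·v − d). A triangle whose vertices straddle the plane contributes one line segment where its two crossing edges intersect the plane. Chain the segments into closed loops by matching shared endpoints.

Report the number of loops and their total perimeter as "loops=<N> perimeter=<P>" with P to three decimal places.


loops=1 perimeter=5.810

Straddling triangles (8 of 18):
  (v7,v0,v8) [++-] → (-0.303742, -0.5261, 0)–(-1.10413, -0.5261, 0)  len=0.8004
  (v7,v8,v2) [+-+] → (-1.10413, -0.5261, 0)–(-0.303742, -0.5261, 1.25842)  len=1.4914
  (v8,v0,v9) [-+-] → (-0.303742, -0.5261, 0)–(0.0927639, -0.5261, 0)  len=0.3965
  (v8,v9,v2) [--+] → (0.0927639, -0.5261, 1.39976)–(-0.303742, -0.5261, 1.25842)  len=0.4209
  (v9,v0,v10) [-+-] → (0.0927639, -0.5261, 0)–(0.626981, -0.5261, 0)  len=0.5342
  (v9,v10,v2) [--+] → (0.626981, -0.5261, 0.851505)–(0.0927639, -0.5261, 1.39976)  len=0.7655
  (v10,v0,v1) [-++] → (0.626981, -0.5261, 0)–(1.0685, -0.5261, 0)  len=0.4415
  (v10,v1,v2) [-++] → (1.0685, -0.5261, 0)–(0.626981, -0.5261, 0.851505)  len=0.9592

Chained into 1 loop(s):
  loop 1: 8 segments, perimeter = 5.8096
Total perimeter = 5.810


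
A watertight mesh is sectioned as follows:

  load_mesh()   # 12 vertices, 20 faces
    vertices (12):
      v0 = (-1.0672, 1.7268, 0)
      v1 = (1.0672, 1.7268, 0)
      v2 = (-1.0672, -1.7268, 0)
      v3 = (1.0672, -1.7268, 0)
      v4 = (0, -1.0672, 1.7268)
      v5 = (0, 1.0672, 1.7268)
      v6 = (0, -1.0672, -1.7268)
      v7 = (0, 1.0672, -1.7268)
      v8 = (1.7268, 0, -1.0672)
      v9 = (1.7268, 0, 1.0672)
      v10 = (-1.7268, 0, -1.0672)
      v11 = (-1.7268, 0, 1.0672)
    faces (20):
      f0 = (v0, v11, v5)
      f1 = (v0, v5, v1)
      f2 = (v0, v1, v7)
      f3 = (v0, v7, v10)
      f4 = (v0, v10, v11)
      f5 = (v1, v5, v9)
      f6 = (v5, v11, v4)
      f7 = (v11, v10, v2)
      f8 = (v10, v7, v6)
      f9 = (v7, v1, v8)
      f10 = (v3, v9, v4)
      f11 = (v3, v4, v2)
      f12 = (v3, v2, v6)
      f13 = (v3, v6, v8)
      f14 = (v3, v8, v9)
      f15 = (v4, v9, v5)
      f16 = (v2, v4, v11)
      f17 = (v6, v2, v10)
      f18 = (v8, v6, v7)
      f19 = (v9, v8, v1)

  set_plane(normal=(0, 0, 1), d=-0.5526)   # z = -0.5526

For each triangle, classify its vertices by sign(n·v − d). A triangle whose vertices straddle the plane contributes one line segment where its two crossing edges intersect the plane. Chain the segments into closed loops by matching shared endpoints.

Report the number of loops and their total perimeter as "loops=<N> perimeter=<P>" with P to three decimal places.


Straddling triangles (10 of 20):
  (v0,v1,v7) [++-] → (0.725681, 1.51572, -0.5526)–(-0.725681, 1.51572, -0.5526)  len=1.4514
  (v0,v7,v10) [+--] → (-0.725681, 1.51572, -0.5526)–(-1.40874, 0.832657, -0.5526)  len=0.9660
  (v0,v10,v11) [+-+] → (-1.40874, 0.832657, -0.5526)–(-1.7268, 0, -0.5526)  len=0.8913
  (v11,v10,v2) [+-+] → (-1.7268, 0, -0.5526)–(-1.40874, -0.832657, -0.5526)  len=0.8913
  (v7,v1,v8) [-+-] → (0.725681, 1.51572, -0.5526)–(1.40874, 0.832657, -0.5526)  len=0.9660
  (v3,v2,v6) [++-] → (-0.725681, -1.51572, -0.5526)–(0.725681, -1.51572, -0.5526)  len=1.4514
  (v3,v6,v8) [+--] → (0.725681, -1.51572, -0.5526)–(1.40874, -0.832657, -0.5526)  len=0.9660
  (v3,v8,v9) [+-+] → (1.40874, -0.832657, -0.5526)–(1.7268, 0, -0.5526)  len=0.8913
  (v6,v2,v10) [-+-] → (-0.725681, -1.51572, -0.5526)–(-1.40874, -0.832657, -0.5526)  len=0.9660
  (v9,v8,v1) [+-+] → (1.7268, 0, -0.5526)–(1.40874, 0.832657, -0.5526)  len=0.8913

Chained into 1 loop(s):
  loop 1: 10 segments, perimeter = 10.3320
Total perimeter = 10.332

loops=1 perimeter=10.332


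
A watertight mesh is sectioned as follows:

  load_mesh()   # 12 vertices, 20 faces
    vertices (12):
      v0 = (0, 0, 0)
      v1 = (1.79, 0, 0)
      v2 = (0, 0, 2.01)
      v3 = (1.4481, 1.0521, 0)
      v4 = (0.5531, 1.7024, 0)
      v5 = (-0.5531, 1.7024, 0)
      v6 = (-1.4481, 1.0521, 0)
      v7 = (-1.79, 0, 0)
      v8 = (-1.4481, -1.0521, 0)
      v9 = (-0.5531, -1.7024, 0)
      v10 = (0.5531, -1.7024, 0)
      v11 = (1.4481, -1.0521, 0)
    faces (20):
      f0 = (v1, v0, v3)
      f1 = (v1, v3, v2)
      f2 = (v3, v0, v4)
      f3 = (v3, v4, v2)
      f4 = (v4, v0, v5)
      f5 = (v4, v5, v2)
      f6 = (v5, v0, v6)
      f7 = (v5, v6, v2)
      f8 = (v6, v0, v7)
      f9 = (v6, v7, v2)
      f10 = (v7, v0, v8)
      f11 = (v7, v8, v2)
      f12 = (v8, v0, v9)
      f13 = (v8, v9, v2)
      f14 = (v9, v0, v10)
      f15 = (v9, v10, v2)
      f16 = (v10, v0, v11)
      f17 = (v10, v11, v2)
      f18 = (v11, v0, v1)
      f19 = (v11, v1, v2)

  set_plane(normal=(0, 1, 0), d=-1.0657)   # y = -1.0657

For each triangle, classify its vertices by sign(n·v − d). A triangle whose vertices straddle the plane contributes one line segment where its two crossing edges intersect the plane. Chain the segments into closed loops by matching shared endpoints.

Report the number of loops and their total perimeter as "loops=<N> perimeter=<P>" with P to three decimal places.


loops=1 perimeter=6.188

Straddling triangles (6 of 20):
  (v8,v0,v9) [++-] → (-0.34624, -1.0657, 0)–(-1.42938, -1.0657, 0)  len=1.0831
  (v8,v9,v2) [+-+] → (-1.42938, -1.0657, 0)–(-0.34624, -1.0657, 0.751743)  len=1.3185
  (v9,v0,v10) [-+-] → (-0.34624, -1.0657, 0)–(0.34624, -1.0657, 0)  len=0.6925
  (v9,v10,v2) [--+] → (0.34624, -1.0657, 0.751743)–(-0.34624, -1.0657, 0.751743)  len=0.6925
  (v10,v0,v11) [-++] → (0.34624, -1.0657, 0)–(1.42938, -1.0657, 0)  len=1.0831
  (v10,v11,v2) [-++] → (1.42938, -1.0657, 0)–(0.34624, -1.0657, 0.751743)  len=1.3185

Chained into 1 loop(s):
  loop 1: 6 segments, perimeter = 6.1881
Total perimeter = 6.188


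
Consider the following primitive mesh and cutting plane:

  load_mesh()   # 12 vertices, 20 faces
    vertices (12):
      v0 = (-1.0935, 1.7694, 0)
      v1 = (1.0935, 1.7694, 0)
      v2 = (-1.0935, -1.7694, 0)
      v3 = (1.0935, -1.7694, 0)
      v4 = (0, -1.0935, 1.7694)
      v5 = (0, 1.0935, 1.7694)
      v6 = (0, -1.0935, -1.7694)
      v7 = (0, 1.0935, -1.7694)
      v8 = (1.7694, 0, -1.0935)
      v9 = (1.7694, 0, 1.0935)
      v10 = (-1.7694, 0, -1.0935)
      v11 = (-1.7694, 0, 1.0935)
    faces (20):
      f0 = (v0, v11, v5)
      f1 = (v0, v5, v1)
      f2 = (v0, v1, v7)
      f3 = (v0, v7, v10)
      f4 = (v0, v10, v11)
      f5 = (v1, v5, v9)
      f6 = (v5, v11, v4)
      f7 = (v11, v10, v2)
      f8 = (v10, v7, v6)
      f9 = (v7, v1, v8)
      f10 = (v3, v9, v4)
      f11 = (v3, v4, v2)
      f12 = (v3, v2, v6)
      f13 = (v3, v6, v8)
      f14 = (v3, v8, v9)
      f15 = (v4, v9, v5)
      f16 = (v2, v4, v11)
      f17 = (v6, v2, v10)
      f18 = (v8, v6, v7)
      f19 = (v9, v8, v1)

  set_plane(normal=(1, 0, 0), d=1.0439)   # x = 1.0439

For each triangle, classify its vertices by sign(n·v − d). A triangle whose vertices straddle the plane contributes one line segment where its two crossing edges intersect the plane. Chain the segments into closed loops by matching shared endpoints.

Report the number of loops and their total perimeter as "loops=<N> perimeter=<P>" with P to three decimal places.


Straddling triangles (10 of 20):
  (v0,v5,v1) [--+] → (1.0439, 1.73874, 0.0802581)–(1.0439, 1.7694, 0)  len=0.0859
  (v0,v1,v7) [-+-] → (1.0439, 1.7694, 0)–(1.0439, 1.73874, -0.0802581)  len=0.0859
  (v1,v5,v9) [+-+] → (1.0439, 1.73874, 0.0802581)–(1.0439, 0.448363, 1.37064)  len=1.8249
  (v7,v1,v8) [-++] → (1.0439, 1.73874, -0.0802581)–(1.0439, 0.448363, -1.37064)  len=1.8249
  (v3,v9,v4) [++-] → (1.0439, -0.448363, 1.37064)–(1.0439, -1.73874, 0.0802581)  len=1.8249
  (v3,v4,v2) [+--] → (1.0439, -1.73874, 0.0802581)–(1.0439, -1.7694, 0)  len=0.0859
  (v3,v2,v6) [+--] → (1.0439, -1.7694, 0)–(1.0439, -1.73874, -0.0802581)  len=0.0859
  (v3,v6,v8) [+-+] → (1.0439, -1.73874, -0.0802581)–(1.0439, -0.448363, -1.37064)  len=1.8249
  (v4,v9,v5) [-+-] → (1.0439, -0.448363, 1.37064)–(1.0439, 0.448363, 1.37064)  len=0.8967
  (v8,v6,v7) [+--] → (1.0439, -0.448363, -1.37064)–(1.0439, 0.448363, -1.37064)  len=0.8967

Chained into 1 loop(s):
  loop 1: 10 segments, perimeter = 9.4366
Total perimeter = 9.437

loops=1 perimeter=9.437


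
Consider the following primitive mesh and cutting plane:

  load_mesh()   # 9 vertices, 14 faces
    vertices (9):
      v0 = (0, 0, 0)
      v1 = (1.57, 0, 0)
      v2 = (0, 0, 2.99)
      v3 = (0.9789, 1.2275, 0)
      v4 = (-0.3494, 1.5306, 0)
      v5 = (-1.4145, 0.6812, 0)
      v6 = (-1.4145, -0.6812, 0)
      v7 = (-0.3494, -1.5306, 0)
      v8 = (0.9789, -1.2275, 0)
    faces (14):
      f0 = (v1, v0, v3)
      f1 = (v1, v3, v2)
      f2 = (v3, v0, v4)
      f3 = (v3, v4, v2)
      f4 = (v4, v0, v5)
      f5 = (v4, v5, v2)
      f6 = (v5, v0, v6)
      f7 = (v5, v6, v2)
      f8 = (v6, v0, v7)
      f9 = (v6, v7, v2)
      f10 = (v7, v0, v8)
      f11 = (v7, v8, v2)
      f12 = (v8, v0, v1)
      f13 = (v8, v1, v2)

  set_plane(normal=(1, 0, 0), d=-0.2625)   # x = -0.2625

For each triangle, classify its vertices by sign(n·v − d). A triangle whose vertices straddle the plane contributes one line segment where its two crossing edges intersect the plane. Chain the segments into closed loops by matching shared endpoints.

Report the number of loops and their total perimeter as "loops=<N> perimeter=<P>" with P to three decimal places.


loops=1 perimeter=8.882

Straddling triangles (10 of 14):
  (v3,v0,v4) [++-] → (-0.2625, 1.14992, 0)–(-0.2625, 1.51077, 0)  len=0.3608
  (v3,v4,v2) [+-+] → (-0.2625, 1.51077, 0)–(-0.2625, 1.14992, 0.743649)  len=0.8266
  (v4,v0,v5) [-+-] → (-0.2625, 1.14992, 0)–(-0.2625, 0.126416, 0)  len=1.0235
  (v4,v5,v2) [--+] → (-0.2625, 0.126416, 2.43512)–(-0.2625, 1.14992, 0.743649)  len=1.9770
  (v5,v0,v6) [-+-] → (-0.2625, 0.126416, 0)–(-0.2625, -0.126416, 0)  len=0.2528
  (v5,v6,v2) [--+] → (-0.2625, -0.126416, 2.43512)–(-0.2625, 0.126416, 2.43512)  len=0.2528
  (v6,v0,v7) [-+-] → (-0.2625, -0.126416, 0)–(-0.2625, -1.14992, 0)  len=1.0235
  (v6,v7,v2) [--+] → (-0.2625, -1.14992, 0.743649)–(-0.2625, -0.126416, 2.43512)  len=1.9770
  (v7,v0,v8) [-++] → (-0.2625, -1.14992, 0)–(-0.2625, -1.51077, 0)  len=0.3608
  (v7,v8,v2) [-++] → (-0.2625, -1.51077, 0)–(-0.2625, -1.14992, 0.743649)  len=0.8266

Chained into 1 loop(s):
  loop 1: 10 segments, perimeter = 8.8816
Total perimeter = 8.882


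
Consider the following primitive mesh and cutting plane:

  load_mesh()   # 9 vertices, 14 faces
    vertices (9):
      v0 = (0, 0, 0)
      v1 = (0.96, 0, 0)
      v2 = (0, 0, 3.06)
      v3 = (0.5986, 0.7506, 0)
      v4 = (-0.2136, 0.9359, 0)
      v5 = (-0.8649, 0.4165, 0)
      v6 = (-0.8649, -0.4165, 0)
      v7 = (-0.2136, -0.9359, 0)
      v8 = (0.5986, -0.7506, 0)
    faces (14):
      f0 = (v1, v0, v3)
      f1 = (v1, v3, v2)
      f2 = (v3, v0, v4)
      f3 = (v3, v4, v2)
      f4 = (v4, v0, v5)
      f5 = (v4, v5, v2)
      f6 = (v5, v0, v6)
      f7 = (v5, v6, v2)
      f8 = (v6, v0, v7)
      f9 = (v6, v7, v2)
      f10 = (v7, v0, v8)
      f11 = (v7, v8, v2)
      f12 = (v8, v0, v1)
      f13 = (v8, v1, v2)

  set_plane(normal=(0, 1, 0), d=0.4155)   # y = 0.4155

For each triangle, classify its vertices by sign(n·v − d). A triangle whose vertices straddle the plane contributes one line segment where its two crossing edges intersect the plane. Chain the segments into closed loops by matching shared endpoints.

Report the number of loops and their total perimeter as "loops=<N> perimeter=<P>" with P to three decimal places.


loops=1 perimeter=5.467

Straddling triangles (8 of 14):
  (v1,v0,v3) [--+] → (0.331359, 0.4155, 0)–(0.759944, 0.4155, 0)  len=0.4286
  (v1,v3,v2) [-+-] → (0.759944, 0.4155, 0)–(0.331359, 0.4155, 1.36612)  len=1.4318
  (v3,v0,v4) [+-+] → (0.331359, 0.4155, 0)–(-0.0948294, 0.4155, 0)  len=0.4262
  (v3,v4,v2) [++-] → (-0.0948294, 0.4155, 1.70149)–(0.331359, 0.4155, 1.36612)  len=0.5423
  (v4,v0,v5) [+-+] → (-0.0948294, 0.4155, 0)–(-0.862823, 0.4155, 0)  len=0.7680
  (v4,v5,v2) [++-] → (-0.862823, 0.4155, 0.00734694)–(-0.0948294, 0.4155, 1.70149)  len=1.8601
  (v5,v0,v6) [+--] → (-0.862823, 0.4155, 0)–(-0.8649, 0.4155, 0)  len=0.0021
  (v5,v6,v2) [+--] → (-0.8649, 0.4155, 0)–(-0.862823, 0.4155, 0.00734694)  len=0.0076

Chained into 1 loop(s):
  loop 1: 8 segments, perimeter = 5.4667
Total perimeter = 5.467


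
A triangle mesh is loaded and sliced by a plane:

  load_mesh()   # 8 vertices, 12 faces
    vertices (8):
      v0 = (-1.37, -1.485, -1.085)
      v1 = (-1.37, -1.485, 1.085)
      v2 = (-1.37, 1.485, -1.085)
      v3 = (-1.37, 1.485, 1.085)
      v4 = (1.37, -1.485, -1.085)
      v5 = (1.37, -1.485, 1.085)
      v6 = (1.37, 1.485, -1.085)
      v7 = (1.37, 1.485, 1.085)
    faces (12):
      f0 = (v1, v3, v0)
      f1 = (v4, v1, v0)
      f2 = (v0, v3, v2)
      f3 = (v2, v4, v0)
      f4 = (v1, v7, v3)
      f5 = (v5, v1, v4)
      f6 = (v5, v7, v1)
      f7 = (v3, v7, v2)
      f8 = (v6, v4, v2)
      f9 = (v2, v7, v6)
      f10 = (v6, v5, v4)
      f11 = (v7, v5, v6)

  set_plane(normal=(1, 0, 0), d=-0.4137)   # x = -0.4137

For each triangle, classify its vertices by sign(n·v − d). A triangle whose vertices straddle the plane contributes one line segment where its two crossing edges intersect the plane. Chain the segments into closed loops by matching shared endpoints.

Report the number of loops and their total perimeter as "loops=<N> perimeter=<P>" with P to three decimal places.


loops=1 perimeter=10.280

Straddling triangles (8 of 12):
  (v4,v1,v0) [+--] → (-0.4137, -1.485, 0.327638)–(-0.4137, -1.485, -1.085)  len=1.4126
  (v2,v4,v0) [-+-] → (-0.4137, 0.448427, -1.085)–(-0.4137, -1.485, -1.085)  len=1.9334
  (v1,v7,v3) [-+-] → (-0.4137, -0.448427, 1.085)–(-0.4137, 1.485, 1.085)  len=1.9334
  (v5,v1,v4) [+-+] → (-0.4137, -1.485, 1.085)–(-0.4137, -1.485, 0.327638)  len=0.7574
  (v5,v7,v1) [++-] → (-0.4137, -0.448427, 1.085)–(-0.4137, -1.485, 1.085)  len=1.0366
  (v3,v7,v2) [-+-] → (-0.4137, 1.485, 1.085)–(-0.4137, 1.485, -0.327638)  len=1.4126
  (v6,v4,v2) [++-] → (-0.4137, 0.448427, -1.085)–(-0.4137, 1.485, -1.085)  len=1.0366
  (v2,v7,v6) [-++] → (-0.4137, 1.485, -0.327638)–(-0.4137, 1.485, -1.085)  len=0.7574

Chained into 1 loop(s):
  loop 1: 8 segments, perimeter = 10.2800
Total perimeter = 10.280


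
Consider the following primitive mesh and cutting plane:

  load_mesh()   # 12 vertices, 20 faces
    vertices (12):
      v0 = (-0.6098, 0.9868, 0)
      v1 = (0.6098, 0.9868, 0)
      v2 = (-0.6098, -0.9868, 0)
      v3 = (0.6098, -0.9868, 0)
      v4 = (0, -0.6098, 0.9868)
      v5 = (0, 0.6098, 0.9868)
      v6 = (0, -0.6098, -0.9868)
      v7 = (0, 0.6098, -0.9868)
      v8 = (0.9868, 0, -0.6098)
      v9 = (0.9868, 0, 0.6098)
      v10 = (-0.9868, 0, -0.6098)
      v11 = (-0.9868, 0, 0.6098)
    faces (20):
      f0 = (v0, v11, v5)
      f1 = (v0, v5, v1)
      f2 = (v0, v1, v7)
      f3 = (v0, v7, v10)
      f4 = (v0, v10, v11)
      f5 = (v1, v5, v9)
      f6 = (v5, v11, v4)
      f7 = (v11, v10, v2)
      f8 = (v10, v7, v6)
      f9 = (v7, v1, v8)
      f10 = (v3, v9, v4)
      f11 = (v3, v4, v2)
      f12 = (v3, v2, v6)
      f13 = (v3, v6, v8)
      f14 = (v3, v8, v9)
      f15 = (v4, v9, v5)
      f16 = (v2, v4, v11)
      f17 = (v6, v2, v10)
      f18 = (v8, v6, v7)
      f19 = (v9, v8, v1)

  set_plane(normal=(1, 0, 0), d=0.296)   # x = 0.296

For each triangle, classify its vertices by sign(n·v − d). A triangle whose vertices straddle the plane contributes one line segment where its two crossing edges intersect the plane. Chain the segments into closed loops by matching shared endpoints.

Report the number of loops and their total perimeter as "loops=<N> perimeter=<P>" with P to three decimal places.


Straddling triangles (10 of 20):
  (v0,v5,v1) [--+] → (0.296, 0.792798, 0.507802)–(0.296, 0.9868, 0)  len=0.5436
  (v0,v1,v7) [-+-] → (0.296, 0.9868, 0)–(0.296, 0.792798, -0.507802)  len=0.5436
  (v1,v5,v9) [+-+] → (0.296, 0.792798, 0.507802)–(0.296, 0.426885, 0.873715)  len=0.5175
  (v7,v1,v8) [-++] → (0.296, 0.792798, -0.507802)–(0.296, 0.426885, -0.873715)  len=0.5175
  (v3,v9,v4) [++-] → (0.296, -0.426885, 0.873715)–(0.296, -0.792798, 0.507802)  len=0.5175
  (v3,v4,v2) [+--] → (0.296, -0.792798, 0.507802)–(0.296, -0.9868, 0)  len=0.5436
  (v3,v2,v6) [+--] → (0.296, -0.9868, 0)–(0.296, -0.792798, -0.507802)  len=0.5436
  (v3,v6,v8) [+-+] → (0.296, -0.792798, -0.507802)–(0.296, -0.426885, -0.873715)  len=0.5175
  (v4,v9,v5) [-+-] → (0.296, -0.426885, 0.873715)–(0.296, 0.426885, 0.873715)  len=0.8538
  (v8,v6,v7) [+--] → (0.296, -0.426885, -0.873715)–(0.296, 0.426885, -0.873715)  len=0.8538

Chained into 1 loop(s):
  loop 1: 10 segments, perimeter = 5.9519
Total perimeter = 5.952

loops=1 perimeter=5.952


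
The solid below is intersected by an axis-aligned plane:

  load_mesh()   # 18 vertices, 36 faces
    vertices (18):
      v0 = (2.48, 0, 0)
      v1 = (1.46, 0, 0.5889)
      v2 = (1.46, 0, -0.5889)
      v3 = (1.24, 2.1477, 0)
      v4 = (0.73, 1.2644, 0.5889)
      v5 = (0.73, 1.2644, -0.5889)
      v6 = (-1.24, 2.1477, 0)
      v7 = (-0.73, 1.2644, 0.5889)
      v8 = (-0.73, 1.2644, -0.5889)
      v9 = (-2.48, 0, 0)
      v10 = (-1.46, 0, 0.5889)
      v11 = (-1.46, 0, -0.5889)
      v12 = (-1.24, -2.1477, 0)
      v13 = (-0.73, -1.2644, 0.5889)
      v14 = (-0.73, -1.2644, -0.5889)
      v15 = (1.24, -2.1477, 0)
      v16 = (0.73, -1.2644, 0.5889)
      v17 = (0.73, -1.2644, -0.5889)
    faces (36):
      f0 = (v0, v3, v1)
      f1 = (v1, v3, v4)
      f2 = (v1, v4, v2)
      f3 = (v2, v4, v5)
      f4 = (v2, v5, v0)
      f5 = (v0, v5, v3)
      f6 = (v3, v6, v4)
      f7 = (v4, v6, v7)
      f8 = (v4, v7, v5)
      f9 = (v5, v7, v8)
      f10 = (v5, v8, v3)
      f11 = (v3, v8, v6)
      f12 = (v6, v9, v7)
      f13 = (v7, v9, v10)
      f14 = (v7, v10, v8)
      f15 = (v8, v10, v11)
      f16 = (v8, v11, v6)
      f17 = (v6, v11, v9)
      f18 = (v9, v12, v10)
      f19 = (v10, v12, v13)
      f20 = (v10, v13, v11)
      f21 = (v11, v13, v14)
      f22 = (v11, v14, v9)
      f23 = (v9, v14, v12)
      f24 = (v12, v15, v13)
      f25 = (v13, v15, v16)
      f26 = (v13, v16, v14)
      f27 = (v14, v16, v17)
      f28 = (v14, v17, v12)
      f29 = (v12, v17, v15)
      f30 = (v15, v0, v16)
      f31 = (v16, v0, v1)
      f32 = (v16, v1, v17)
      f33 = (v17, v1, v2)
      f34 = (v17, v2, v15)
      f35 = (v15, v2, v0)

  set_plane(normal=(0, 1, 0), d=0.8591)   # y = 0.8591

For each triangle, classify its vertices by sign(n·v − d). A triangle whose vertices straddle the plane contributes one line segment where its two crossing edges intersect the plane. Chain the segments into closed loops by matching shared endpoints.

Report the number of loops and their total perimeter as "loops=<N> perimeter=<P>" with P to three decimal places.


loops=2 perimeter=7.067

Straddling triangles (12 of 36):
  (v0,v3,v1) [-+-] → (1.98399, 0.8591, 0)–(1.372, 0.8591, 0.353335)  len=0.7067
  (v1,v3,v4) [-++] → (1.372, 0.8591, 0.353335)–(0.964, 0.8591, 0.5889)  len=0.4711
  (v1,v4,v2) [-+-] → (0.964, 0.8591, 0.5889)–(0.964, 0.8591, 0.211359)  len=0.3775
  (v2,v4,v5) [-++] → (0.964, 0.8591, 0.211359)–(0.964, 0.8591, -0.5889)  len=0.8003
  (v2,v5,v0) [-+-] → (0.964, 0.8591, -0.5889)–(1.29096, 0.8591, -0.40013)  len=0.3775
  (v0,v5,v3) [-++] → (1.29096, 0.8591, -0.40013)–(1.98399, 0.8591, 0)  len=0.8002
  (v6,v9,v7) [+-+] → (-1.98399, 0.8591, 0)–(-1.29096, 0.8591, 0.40013)  len=0.8002
  (v7,v9,v10) [+--] → (-1.29096, 0.8591, 0.40013)–(-0.964, 0.8591, 0.5889)  len=0.3775
  (v7,v10,v8) [+-+] → (-0.964, 0.8591, 0.5889)–(-0.964, 0.8591, -0.211359)  len=0.8003
  (v8,v10,v11) [+--] → (-0.964, 0.8591, -0.211359)–(-0.964, 0.8591, -0.5889)  len=0.3775
  (v8,v11,v6) [+-+] → (-0.964, 0.8591, -0.5889)–(-1.372, 0.8591, -0.353335)  len=0.4711
  (v6,v11,v9) [+--] → (-1.372, 0.8591, -0.353335)–(-1.98399, 0.8591, 0)  len=0.7067

Chained into 2 loop(s):
  loop 1: 6 segments, perimeter = 3.5334
  loop 2: 6 segments, perimeter = 3.5334
Total perimeter = 7.067


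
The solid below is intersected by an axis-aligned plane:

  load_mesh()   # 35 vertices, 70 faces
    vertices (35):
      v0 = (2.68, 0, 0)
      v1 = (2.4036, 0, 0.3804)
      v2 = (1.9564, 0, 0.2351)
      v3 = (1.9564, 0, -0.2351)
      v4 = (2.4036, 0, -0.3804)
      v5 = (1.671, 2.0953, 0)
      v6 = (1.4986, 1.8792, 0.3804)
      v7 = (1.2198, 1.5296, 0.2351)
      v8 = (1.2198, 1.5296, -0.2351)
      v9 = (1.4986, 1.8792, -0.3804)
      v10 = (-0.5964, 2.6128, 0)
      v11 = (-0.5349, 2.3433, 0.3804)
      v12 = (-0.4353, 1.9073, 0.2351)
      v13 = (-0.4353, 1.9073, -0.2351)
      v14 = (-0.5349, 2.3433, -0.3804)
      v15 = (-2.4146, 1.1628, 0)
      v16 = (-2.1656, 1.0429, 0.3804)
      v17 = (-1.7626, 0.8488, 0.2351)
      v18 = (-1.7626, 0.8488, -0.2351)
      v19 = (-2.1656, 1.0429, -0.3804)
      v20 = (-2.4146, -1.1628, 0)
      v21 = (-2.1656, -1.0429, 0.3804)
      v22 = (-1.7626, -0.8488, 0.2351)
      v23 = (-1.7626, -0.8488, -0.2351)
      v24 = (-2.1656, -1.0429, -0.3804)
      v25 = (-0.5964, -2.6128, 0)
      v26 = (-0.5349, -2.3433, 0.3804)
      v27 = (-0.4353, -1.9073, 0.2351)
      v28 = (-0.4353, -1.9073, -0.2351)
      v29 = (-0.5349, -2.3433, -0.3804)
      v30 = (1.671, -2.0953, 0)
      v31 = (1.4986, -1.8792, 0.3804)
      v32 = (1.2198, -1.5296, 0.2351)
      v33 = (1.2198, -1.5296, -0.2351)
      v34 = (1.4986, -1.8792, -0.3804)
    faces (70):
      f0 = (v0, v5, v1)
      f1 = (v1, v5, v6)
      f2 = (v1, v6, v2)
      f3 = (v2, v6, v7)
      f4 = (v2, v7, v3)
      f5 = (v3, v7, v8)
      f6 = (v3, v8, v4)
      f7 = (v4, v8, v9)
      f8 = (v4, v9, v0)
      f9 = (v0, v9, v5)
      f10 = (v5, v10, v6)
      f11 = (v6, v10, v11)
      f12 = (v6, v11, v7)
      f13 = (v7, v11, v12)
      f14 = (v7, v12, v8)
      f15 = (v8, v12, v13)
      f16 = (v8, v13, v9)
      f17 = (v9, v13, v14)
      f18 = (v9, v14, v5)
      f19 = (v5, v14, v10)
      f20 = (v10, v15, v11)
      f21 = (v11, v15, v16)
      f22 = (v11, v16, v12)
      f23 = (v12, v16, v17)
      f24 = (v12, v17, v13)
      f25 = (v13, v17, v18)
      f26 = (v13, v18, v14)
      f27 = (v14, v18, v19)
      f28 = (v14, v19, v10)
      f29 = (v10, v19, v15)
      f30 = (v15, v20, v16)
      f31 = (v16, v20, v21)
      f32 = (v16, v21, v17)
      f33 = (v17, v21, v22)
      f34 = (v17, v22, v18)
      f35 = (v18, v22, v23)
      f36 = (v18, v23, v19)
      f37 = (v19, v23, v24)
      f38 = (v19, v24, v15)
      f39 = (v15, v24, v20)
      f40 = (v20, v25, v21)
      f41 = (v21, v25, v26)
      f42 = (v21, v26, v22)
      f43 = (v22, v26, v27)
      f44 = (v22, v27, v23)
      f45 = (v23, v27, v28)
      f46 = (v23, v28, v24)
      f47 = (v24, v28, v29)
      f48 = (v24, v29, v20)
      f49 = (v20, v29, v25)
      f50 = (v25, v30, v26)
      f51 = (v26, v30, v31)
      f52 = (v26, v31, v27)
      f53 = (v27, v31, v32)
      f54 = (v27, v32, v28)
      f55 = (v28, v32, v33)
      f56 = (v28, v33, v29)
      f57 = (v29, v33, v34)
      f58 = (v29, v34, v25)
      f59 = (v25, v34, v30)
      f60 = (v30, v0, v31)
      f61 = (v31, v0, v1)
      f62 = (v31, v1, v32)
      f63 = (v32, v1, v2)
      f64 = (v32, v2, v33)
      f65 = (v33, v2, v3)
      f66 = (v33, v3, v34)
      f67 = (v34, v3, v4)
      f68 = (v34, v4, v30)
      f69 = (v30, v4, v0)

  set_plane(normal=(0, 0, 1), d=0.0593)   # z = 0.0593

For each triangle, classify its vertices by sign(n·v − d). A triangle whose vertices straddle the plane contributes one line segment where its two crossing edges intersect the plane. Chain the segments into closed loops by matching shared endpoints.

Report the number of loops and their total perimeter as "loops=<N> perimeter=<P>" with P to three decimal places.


loops=2 perimeter=27.901

Straddling triangles (28 of 70):
  (v0,v5,v1) [--+] → (1.7852, 1.76867, 0.0593)–(2.63691, 0, 0.0593)  len=1.9631
  (v1,v5,v6) [+-+] → (1.7852, 1.76867, 0.0593)–(1.64412, 2.06161, 0.0593)  len=0.3251
  (v2,v7,v3) [++-] → (1.4952, 0.957708, 0.0593)–(1.9564, 0, 0.0593)  len=1.0630
  (v3,v7,v8) [-+-] → (1.4952, 0.957708, 0.0593)–(1.2198, 1.5296, 0.0593)  len=0.6347
  (v5,v10,v6) [--+] → (-0.269814, 2.49844, 0.0593)–(1.64412, 2.06161, 0.0593)  len=1.9632
  (v6,v10,v11) [+-+] → (-0.269814, 2.49844, 0.0593)–(-0.586813, 2.57079, 0.0593)  len=0.3252
  (v7,v12,v8) [++-] → (0.183515, 1.76608, 0.0593)–(1.2198, 1.5296, 0.0593)  len=1.0629
  (v8,v12,v13) [-+-] → (0.183515, 1.76608, 0.0593)–(-0.4353, 1.9073, 0.0593)  len=0.6347
  (v10,v15,v11) [--+] → (-2.12158, 1.34683, 0.0593)–(-0.586813, 2.57079, 0.0593)  len=1.9631
  (v11,v15,v16) [+-+] → (-2.12158, 1.34683, 0.0593)–(-2.37578, 1.14411, 0.0593)  len=0.3251
  (v12,v17,v13) [++-] → (-1.26634, 1.24456, 0.0593)–(-0.4353, 1.9073, 0.0593)  len=1.0630
  (v13,v17,v18) [-+-] → (-1.26634, 1.24456, 0.0593)–(-1.7626, 0.8488, 0.0593)  len=0.6347
  (v15,v20,v16) [--+] → (-2.37578, -0.818957, 0.0593)–(-2.37578, 1.14411, 0.0593)  len=1.9631
  (v16,v20,v21) [+-+] → (-2.37578, -0.818957, 0.0593)–(-2.37578, -1.14411, 0.0593)  len=0.3252
  (v17,v22,v18) [++-] → (-1.7626, -0.214095, 0.0593)–(-1.7626, 0.8488, 0.0593)  len=1.0629
  (v18,v22,v23) [-+-] → (-1.7626, -0.214095, 0.0593)–(-1.7626, -0.8488, 0.0593)  len=0.6347
  (v20,v25,v21) [--+] → (-0.84102, -2.36807, 0.0593)–(-2.37578, -1.14411, 0.0593)  len=1.9631
  (v21,v25,v26) [+-+] → (-0.84102, -2.36807, 0.0593)–(-0.586813, -2.57079, 0.0593)  len=0.3251
  (v22,v27,v23) [++-] → (-0.931556, -1.51154, 0.0593)–(-1.7626, -0.8488, 0.0593)  len=1.0630
  (v23,v27,v28) [-+-] → (-0.931556, -1.51154, 0.0593)–(-0.4353, -1.9073, 0.0593)  len=0.6347
  (v25,v30,v26) [--+] → (1.32713, -2.13396, 0.0593)–(-0.586813, -2.57079, 0.0593)  len=1.9632
  (v26,v30,v31) [+-+] → (1.32713, -2.13396, 0.0593)–(1.64412, -2.06161, 0.0593)  len=0.3252
  (v27,v32,v28) [++-] → (0.600985, -1.67082, 0.0593)–(-0.4353, -1.9073, 0.0593)  len=1.0629
  (v28,v32,v33) [-+-] → (0.600985, -1.67082, 0.0593)–(1.2198, -1.5296, 0.0593)  len=0.6347
  (v30,v0,v31) [--+] → (2.49583, -0.292946, 0.0593)–(1.64412, -2.06161, 0.0593)  len=1.9631
  (v31,v0,v1) [+-+] → (2.49583, -0.292946, 0.0593)–(2.63691, 0, 0.0593)  len=0.3251
  (v32,v2,v33) [++-] → (1.681, -0.571892, 0.0593)–(1.2198, -1.5296, 0.0593)  len=1.0630
  (v33,v2,v3) [-+-] → (1.681, -0.571892, 0.0593)–(1.9564, 0, 0.0593)  len=0.6347

Chained into 2 loop(s):
  loop 1: 14 segments, perimeter = 16.0176
  loop 2: 14 segments, perimeter = 11.8837
Total perimeter = 27.901
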